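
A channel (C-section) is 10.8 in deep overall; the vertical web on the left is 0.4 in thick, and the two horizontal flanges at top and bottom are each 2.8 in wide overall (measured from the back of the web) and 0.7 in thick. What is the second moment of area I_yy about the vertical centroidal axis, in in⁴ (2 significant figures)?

Decompose the section into non-overlapping parts with the origin at the bottom-left of its bounding rectangle.
Web: 0.4 × 10.8, A = 4.32 in², x = 0.2 in, Ī = 0.0576 in⁴.
Top flange (beyond web): 2.4 × 0.7, A = 1.68 in², x = 1.6 in, Ī = 0.8064 in⁴.
Bottom flange (beyond web): 2.4 × 0.7, A = 1.68 in², x = 1.6 in, Ī = 0.8064 in⁴.
Centroid: x̄ = ΣA·x / ΣA = 0.8125 in.
Transfer each piece to the vertical centroidal axis using Ī + A·d² with d = x − 0.8125:
  web: d = -0.6125 in → contributes +1.678 in⁴
  top flange (beyond web): d = 0.7875 in → contributes +1.848 in⁴
  bottom flange (beyond web): d = 0.7875 in → contributes +1.848 in⁴
Total I = 5.375 in⁴.

I_yy ≈ 5.4 in⁴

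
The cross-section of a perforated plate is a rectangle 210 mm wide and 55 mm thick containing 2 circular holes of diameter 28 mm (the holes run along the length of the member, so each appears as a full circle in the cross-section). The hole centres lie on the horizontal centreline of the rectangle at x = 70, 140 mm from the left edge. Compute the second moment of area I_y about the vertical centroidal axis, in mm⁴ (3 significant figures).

I_y ≈ 4.09 × 10⁷ mm⁴

Decompose the section into non-overlapping parts with the origin at the bottom-left of its bounding rectangle.
Plate: 210 × 55, A = 11 550 mm², x = 105 mm, Ī = 42 446 250 mm⁴.
Hole 1 (subtracted): ⌀28, A = 615.75 mm², x = 70 mm, Ī = 30 172 mm⁴.
Hole 2 (subtracted): ⌀28, A = 615.75 mm², x = 140 mm, Ī = 30 172 mm⁴.
By symmetry the centroid is at mid-width, x̄ = 105 mm.
Transfer each piece to the vertical centroidal axis using Ī + A·d² with d = x − 105:
  plate: d = 0 mm → contributes +42 446 250 mm⁴
  hole 1: d = -35 mm → contributes −784 468 mm⁴
  hole 2: d = 35 mm → contributes −784 468 mm⁴
Total I = 40 877 313 mm⁴.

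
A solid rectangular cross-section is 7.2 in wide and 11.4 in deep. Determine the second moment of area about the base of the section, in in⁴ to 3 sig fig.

The section: 7.2 × 11.4, A = 82.08 in², y = 5.7 in, Ī = 888.93 in⁴.
Transfer it to a horizontal axis along the bottom face using Ī + A·d² with d = y − 0:
  the section: d = 5.7 in → contributes +3555.7 in⁴
Total I = 3555.7 in⁴.

I_base ≈ 3560 in⁴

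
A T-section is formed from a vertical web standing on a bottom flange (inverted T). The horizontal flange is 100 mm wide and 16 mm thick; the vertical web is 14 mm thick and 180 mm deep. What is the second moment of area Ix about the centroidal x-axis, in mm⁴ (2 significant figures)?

Ix ≈ 1.6 × 10⁷ mm⁴

Split into non-overlapping primitives; take the origin at the lower-left of the bounding box.
Flange: 100 × 16, A = 1 600 mm², y = 8 mm, Ī = 34 133 mm⁴.
Web: 14 × 180, A = 2 520 mm², y = 106 mm, Ī = 6 804 000 mm⁴.
Centroid: ȳ = ΣA·y / ΣA = 67.94 mm.
Transfer each piece to the centroidal x-axis using Ī + A·d² with d = y − 67.94:
  flange: d = -59.94 mm → contributes +5 782 954 mm⁴
  web: d = 38.06 mm → contributes +10 454 045 mm⁴
Total I = 16 236 999 mm⁴.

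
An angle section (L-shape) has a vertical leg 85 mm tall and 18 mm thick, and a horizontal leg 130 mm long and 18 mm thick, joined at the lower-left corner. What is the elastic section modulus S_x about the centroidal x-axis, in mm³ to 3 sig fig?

Split into non-overlapping primitives; take the origin at the lower-left of the bounding box.
Vertical leg: 18 × 85, A = 1 530 mm², y = 42.5 mm, Ī = 921 188 mm⁴.
Horizontal leg (remainder): 112 × 18, A = 2 016 mm², y = 9 mm, Ī = 54 432 mm⁴.
Centroid: ȳ = ΣA·y / ΣA = 23.454 mm.
Transfer each piece to the centroidal x-axis using Ī + A·d² with d = y − 23.454:
  vertical leg: d = 19.046 mm → contributes +1 476 177 mm⁴
  horizontal leg (remainder): d = -14.454 mm → contributes +475 629 mm⁴
Total I = 1 951 806 mm⁴.
Extreme fibre distance c = 61.546 mm; S = I/c = 31 713 mm³.

S_x ≈ 3.17 × 10⁴ mm³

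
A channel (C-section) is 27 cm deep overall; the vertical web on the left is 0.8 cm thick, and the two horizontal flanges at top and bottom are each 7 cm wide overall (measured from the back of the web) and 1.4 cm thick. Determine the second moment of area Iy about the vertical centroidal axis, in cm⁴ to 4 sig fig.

Treat the section as a set of non-overlapping primitives; coordinates are from the bounding-box lower-left.
Web: 0.8 × 27, A = 21.6 cm², x = 0.4 cm, Ī = 1.152 cm⁴.
Top flange (beyond web): 6.2 × 1.4, A = 8.68 cm², x = 3.9 cm, Ī = 27.8049 cm⁴.
Bottom flange (beyond web): 6.2 × 1.4, A = 8.68 cm², x = 3.9 cm, Ī = 27.8049 cm⁴.
Centroid: x̄ = ΣA·x / ΣA = 1.95955 cm.
Transfer each piece to the vertical centroidal axis using Ī + A·d² with d = x − 1.95955:
  web: d = -1.55955 cm → contributes +53.6873 cm⁴
  top flange (beyond web): d = 1.94045 cm → contributes +60.4882 cm⁴
  bottom flange (beyond web): d = 1.94045 cm → contributes +60.4882 cm⁴
Total I = 174.664 cm⁴.

Iy ≈ 174.7 cm⁴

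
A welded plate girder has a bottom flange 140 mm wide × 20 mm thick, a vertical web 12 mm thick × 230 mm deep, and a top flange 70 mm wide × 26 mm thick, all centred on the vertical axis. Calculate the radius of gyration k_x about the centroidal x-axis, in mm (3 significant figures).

k_x ≈ 107 mm

Split into non-overlapping primitives; take the origin at the lower-left of the bounding box.
Bottom plate: 140 × 20, A = 2 800 mm², y = 10 mm, Ī = 93 333 mm⁴.
Web plate: 12 × 230, A = 2 760 mm², y = 135 mm, Ī = 12 167 000 mm⁴.
Top plate: 70 × 26, A = 1 820 mm², y = 263 mm, Ī = 102 527 mm⁴.
Centroid: ȳ = ΣA·y / ΣA = 119.14 mm.
Transfer each piece to the centroidal x-axis using Ī + A·d² with d = y − 119.14:
  bottom plate: d = -109.14 mm → contributes +33 446 207 mm⁴
  web plate: d = 15.859 mm → contributes +12 861 169 mm⁴
  top plate: d = 143.86 mm → contributes +37 768 217 mm⁴
Total I = 84 075 593 mm⁴.
Radius of gyration: k = √(I/A) = √(84 075 593 / 7 380) = 106.73 mm.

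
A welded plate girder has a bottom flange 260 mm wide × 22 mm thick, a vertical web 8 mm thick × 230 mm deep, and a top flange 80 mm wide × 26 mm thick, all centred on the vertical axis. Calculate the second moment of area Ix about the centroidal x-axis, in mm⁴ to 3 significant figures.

Ix ≈ 1.12 × 10⁸ mm⁴

Decompose the section into non-overlapping parts with the origin at the bottom-left of its bounding rectangle.
Bottom plate: 260 × 22, A = 5 720 mm², y = 11 mm, Ī = 230 707 mm⁴.
Web plate: 8 × 230, A = 1 840 mm², y = 137 mm, Ī = 8 111 333 mm⁴.
Top plate: 80 × 26, A = 2 080 mm², y = 265 mm, Ī = 117 173 mm⁴.
Centroid: ȳ = ΣA·y / ΣA = 89.855 mm.
Transfer each piece to the centroidal x-axis using Ī + A·d² with d = y − 89.855:
  bottom plate: d = -78.855 mm → contributes +35 798 096 mm⁴
  web plate: d = 47.145 mm → contributes +12 201 051 mm⁴
  top plate: d = 175.15 mm → contributes +63 922 943 mm⁴
Total I = 111 922 090 mm⁴.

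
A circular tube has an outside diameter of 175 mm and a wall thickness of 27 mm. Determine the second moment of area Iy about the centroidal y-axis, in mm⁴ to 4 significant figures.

Iy ≈ 3.552 × 10⁷ mm⁴

Decompose the section into non-overlapping parts with the origin at the bottom-left of its bounding rectangle.
Outer circle: ⌀175, A = 24052.8 mm², x = 87.5 mm, Ī = 46 038 598 mm⁴.
Bore (subtracted): ⌀121, A = 11 499 mm², x = 87.5 mm, Ī = 10 522 317 mm⁴.
By symmetry the centroid is at mid-width, x̄ = 87.5 mm.
All pieces are centred on the centroidal y-axis, so I = ΣĪ (holes subtracted) = 35 516 281 mm⁴.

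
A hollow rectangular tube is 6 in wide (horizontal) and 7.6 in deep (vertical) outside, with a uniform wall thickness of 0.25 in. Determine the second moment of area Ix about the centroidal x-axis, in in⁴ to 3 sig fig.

Treat the section as a set of non-overlapping primitives; coordinates are from the bounding-box lower-left.
Outer rectangle: 6 × 7.6, A = 45.6 in², y = 3.8 in, Ī = 219.49 in⁴.
Inner void (subtracted): 5.5 × 7.1, A = 39.05 in², y = 3.8 in, Ī = 164.04 in⁴.
By symmetry the centroid is at mid-height, ȳ = 3.8 in.
All pieces are centred on the centroidal x-axis, so I = ΣĪ (holes subtracted) = 55.445 in⁴.

Ix ≈ 55.4 in⁴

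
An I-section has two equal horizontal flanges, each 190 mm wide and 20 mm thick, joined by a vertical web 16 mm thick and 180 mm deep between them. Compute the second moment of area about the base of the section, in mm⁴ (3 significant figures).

Split into non-overlapping primitives; take the origin at the lower-left of the bounding box.
Bottom flange: 190 × 20, A = 3 800 mm², y = 10 mm, Ī = 126 667 mm⁴.
Web: 16 × 180, A = 2 880 mm², y = 110 mm, Ī = 7 776 000 mm⁴.
Top flange: 190 × 20, A = 3 800 mm², y = 210 mm, Ī = 126 667 mm⁴.
Transfer each piece to the base of the section using Ī + A·d² with d = y − 0:
  bottom flange: d = 10 mm → contributes +506 667 mm⁴
  web: d = 110 mm → contributes +42 624 000 mm⁴
  top flange: d = 210 mm → contributes +167 706 667 mm⁴
Total I = 210 837 333 mm⁴.

I_base ≈ 2.11 × 10⁸ mm⁴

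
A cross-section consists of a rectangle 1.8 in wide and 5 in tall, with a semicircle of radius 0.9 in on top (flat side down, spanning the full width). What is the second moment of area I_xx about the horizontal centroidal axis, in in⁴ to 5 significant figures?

I_xx ≈ 28.081 in⁴

Break the section into simple shapes (no overlaps), measuring from the bottom-left corner of the bounding box.
Rectangular body: 1.8 × 5, A = 9 in², y = 2.5 in, Ī = 18.75 in⁴.
Semicircular cap: semicircle r = 0.9, A = 1.272345 in², y = 5.381972 in, Ī = 0.07201154 in⁴.
Centroid: ȳ = ΣA·y / ΣA = 2.856965 in.
Transfer each piece to the horizontal centroidal axis using Ī + A·d² with d = y − 2.856965:
  rectangular body: d = -0.3569645 in → contributes +19.89681 in⁴
  semicircular cap: d = 2.525007 in → contributes +8.184054 in⁴
Total I = 28.08087 in⁴.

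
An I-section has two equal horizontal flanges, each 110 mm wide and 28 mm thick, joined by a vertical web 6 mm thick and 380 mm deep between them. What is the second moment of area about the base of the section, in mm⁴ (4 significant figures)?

Treat the section as a set of non-overlapping primitives; coordinates are from the bounding-box lower-left.
Bottom flange: 110 × 28, A = 3 080 mm², y = 14 mm, Ī = 201 227 mm⁴.
Web: 6 × 380, A = 2 280 mm², y = 218 mm, Ī = 27 436 000 mm⁴.
Top flange: 110 × 28, A = 3 080 mm², y = 422 mm, Ī = 201 227 mm⁴.
Transfer each piece to the bottom edge using Ī + A·d² with d = y − 0:
  bottom flange: d = 14 mm → contributes +804 907 mm⁴
  web: d = 218 mm → contributes +135 790 720 mm⁴
  top flange: d = 422 mm → contributes +548 699 947 mm⁴
Total I = 685 295 573 mm⁴.

I_base ≈ 6.853 × 10⁸ mm⁴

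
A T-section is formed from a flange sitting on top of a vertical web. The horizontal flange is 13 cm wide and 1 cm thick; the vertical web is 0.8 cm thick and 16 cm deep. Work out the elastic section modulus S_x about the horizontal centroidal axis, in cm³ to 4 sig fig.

Split into non-overlapping primitives; take the origin at the lower-left of the bounding box.
Flange: 13 × 1, A = 13 cm², y = 16.5 cm, Ī = 1.08333 cm⁴.
Web: 0.8 × 16, A = 12.8 cm², y = 8 cm, Ī = 273.067 cm⁴.
Centroid: ȳ = ΣA·y / ΣA = 12.2829 cm.
Transfer each piece to the horizontal centroidal axis using Ī + A·d² with d = y − 12.2829:
  flange: d = 4.21705 cm → contributes +232.269 cm⁴
  web: d = -4.28295 cm → contributes +507.865 cm⁴
Total I = 740.134 cm⁴.
Extreme fibre distance c = 12.2829 cm; S = I/c = 60.2571 cm³.

S_x ≈ 60.26 cm³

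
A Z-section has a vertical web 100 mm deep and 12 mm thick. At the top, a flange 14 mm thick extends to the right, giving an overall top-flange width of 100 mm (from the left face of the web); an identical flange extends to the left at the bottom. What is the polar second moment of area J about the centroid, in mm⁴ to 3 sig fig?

Decompose the section into non-overlapping parts with the origin at the bottom-left of its bounding rectangle.
Web: 12 × 100, A = 1 200 mm², y = 50 mm, Ī = 1 000 000 mm⁴.
Top flange (beyond web): 88 × 14, A = 1 232 mm², y = 93 mm, Ī = 20 123 mm⁴.
Bottom flange (beyond web): 88 × 14, A = 1 232 mm², y = 7 mm, Ī = 20 123 mm⁴.
Centroid: ȳ = ΣA·y / ΣA = 50 mm.
Transfer each piece to the centroidal x-axis using Ī + A·d² with d = y − 50:
  web: d = 0 mm → contributes +1 000 000 mm⁴
  top flange (beyond web): d = 43 mm → contributes +2 298 091 mm⁴
  bottom flange (beyond web): d = -43 mm → contributes +2 298 091 mm⁴
Total I = 5 596 181 mm⁴.
For the y-axis: x̄ = 94 mm.
Repeating about the centroidal y-axis gives I_y = 7 764 501 mm⁴.
Polar second moment: J = I_x + I_y = 13 360 683 mm⁴.

J ≈ 1.34 × 10⁷ mm⁴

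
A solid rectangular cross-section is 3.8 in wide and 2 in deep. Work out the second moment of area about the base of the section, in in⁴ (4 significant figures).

The section: 3.8 × 2, A = 7.6 in², y = 1 in, Ī = 2.53333 in⁴.
Transfer it to the base of the section using Ī + A·d² with d = y − 0:
  the section: d = 1 in → contributes +10.1333 in⁴
Total I = 10.1333 in⁴.

I_base ≈ 10.13 in⁴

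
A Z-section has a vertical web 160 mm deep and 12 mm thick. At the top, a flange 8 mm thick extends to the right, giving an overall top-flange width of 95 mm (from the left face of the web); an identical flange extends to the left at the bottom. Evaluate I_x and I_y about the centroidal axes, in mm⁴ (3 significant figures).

Decompose the section into non-overlapping parts with the origin at the bottom-left of its bounding rectangle.
Web: 12 × 160, A = 1 920 mm², y = 80 mm, Ī = 4 096 000 mm⁴.
Top flange (beyond web): 83 × 8, A = 664 mm², y = 156 mm, Ī = 3541.3 mm⁴.
Bottom flange (beyond web): 83 × 8, A = 664 mm², y = 4 mm, Ī = 3541.3 mm⁴.
Centroid: ȳ = ΣA·y / ΣA = 80 mm.
Transfer each piece to the centroidal x-axis using Ī + A·d² with d = y − 80:
  web: d = 0 mm → contributes +4 096 000 mm⁴
  top flange (beyond web): d = 76 mm → contributes +3 838 805 mm⁴
  bottom flange (beyond web): d = -76 mm → contributes +3 838 805 mm⁴
Total I = 11 773 611 mm⁴.
For the y-axis: x̄ = 89 mm.
Repeating about the centroidal y-axis gives I_y = 3 781 723 mm⁴.

I_x ≈ 1.18 × 10⁷ mm⁴, I_y ≈ 3.78 × 10⁶ mm⁴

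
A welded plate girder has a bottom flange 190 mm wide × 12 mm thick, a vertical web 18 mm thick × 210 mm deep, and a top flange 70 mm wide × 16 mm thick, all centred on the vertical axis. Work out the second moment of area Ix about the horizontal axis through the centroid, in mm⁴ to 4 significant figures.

Decompose the section into non-overlapping parts with the origin at the bottom-left of its bounding rectangle.
Bottom plate: 190 × 12, A = 2 280 mm², y = 6 mm, Ī = 27 360 mm⁴.
Web plate: 18 × 210, A = 3 780 mm², y = 117 mm, Ī = 13 891 500 mm⁴.
Top plate: 70 × 16, A = 1 120 mm², y = 230 mm, Ī = 23893.3 mm⁴.
Centroid: ȳ = ΣA·y / ΣA = 99.3788 mm.
Transfer each piece to the horizontal axis through the centroid using Ī + A·d² with d = y − 99.3788:
  bottom plate: d = -93.3788 mm → contributes +19 908 061 mm⁴
  web plate: d = 17.6212 mm → contributes +15 065 211 mm⁴
  top plate: d = 130.621 mm → contributes +19 133 210 mm⁴
Total I = 54 106 483 mm⁴.

Ix ≈ 5.411 × 10⁷ mm⁴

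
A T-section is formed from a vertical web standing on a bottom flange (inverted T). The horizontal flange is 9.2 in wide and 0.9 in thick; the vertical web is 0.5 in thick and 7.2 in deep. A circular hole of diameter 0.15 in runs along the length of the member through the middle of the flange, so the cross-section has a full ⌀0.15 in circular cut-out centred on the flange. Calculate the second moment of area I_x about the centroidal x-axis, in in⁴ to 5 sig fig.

I_x ≈ 57.240 in⁴

Split into non-overlapping primitives; take the origin at the lower-left of the bounding box.
Flange: 9.2 × 0.9, A = 8.28 in², y = 0.45 in, Ī = 0.5589 in⁴.
Web: 0.5 × 7.2, A = 3.6 in², y = 4.5 in, Ī = 15.552 in⁴.
Hole (subtracted): ⌀0.15, A = 0.01767146 in², y = 0.45 in, Ī = 0.00002485049 in⁴.
Centroid: ȳ = ΣA·y / ΣA = 1.679101 in.
Transfer each piece to the centroidal x-axis using Ī + A·d² with d = y − 1.679101:
  flange: d = -1.229101 in → contributes +13.06741 in⁴
  web: d = 2.820899 in → contributes +44.1989 in⁴
  hole: d = -1.229101 in → contributes −0.02672093 in⁴
Total I = 57.23958 in⁴.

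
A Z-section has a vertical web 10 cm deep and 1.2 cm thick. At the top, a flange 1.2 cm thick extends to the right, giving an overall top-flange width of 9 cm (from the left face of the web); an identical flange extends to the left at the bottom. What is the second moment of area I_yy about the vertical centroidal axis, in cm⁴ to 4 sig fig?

Decompose the section into non-overlapping parts with the origin at the bottom-left of its bounding rectangle.
Web: 1.2 × 10, A = 12 cm², x = 8.4 cm, Ī = 1.44 cm⁴.
Top flange (beyond web): 7.8 × 1.2, A = 9.36 cm², x = 12.9 cm, Ī = 47.4552 cm⁴.
Bottom flange (beyond web): 7.8 × 1.2, A = 9.36 cm², x = 3.9 cm, Ī = 47.4552 cm⁴.
Centroid: x̄ = ΣA·x / ΣA = 8.4 cm.
Transfer each piece to the vertical centroidal axis using Ī + A·d² with d = x − 8.4:
  web: d = 0 cm → contributes +1.44 cm⁴
  top flange (beyond web): d = 4.5 cm → contributes +236.995 cm⁴
  bottom flange (beyond web): d = -4.5 cm → contributes +236.995 cm⁴
Total I = 475.43 cm⁴.

I_yy ≈ 475.4 cm⁴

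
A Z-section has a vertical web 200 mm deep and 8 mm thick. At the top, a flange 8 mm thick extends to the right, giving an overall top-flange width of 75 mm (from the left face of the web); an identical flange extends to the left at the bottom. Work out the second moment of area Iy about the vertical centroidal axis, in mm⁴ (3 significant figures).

Break the section into simple shapes (no overlaps), measuring from the bottom-left corner of the bounding box.
Web: 8 × 200, A = 1 600 mm², x = 71 mm, Ī = 8533.3 mm⁴.
Top flange (beyond web): 67 × 8, A = 536 mm², x = 108.5 mm, Ī = 200 509 mm⁴.
Bottom flange (beyond web): 67 × 8, A = 536 mm², x = 33.5 mm, Ī = 200 509 mm⁴.
Centroid: x̄ = ΣA·x / ΣA = 71 mm.
Transfer each piece to the vertical centroidal axis using Ī + A·d² with d = x − 71:
  web: d = 0 mm → contributes +8533.3 mm⁴
  top flange (beyond web): d = 37.5 mm → contributes +954 259 mm⁴
  bottom flange (beyond web): d = -37.5 mm → contributes +954 259 mm⁴
Total I = 1 917 051 mm⁴.

Iy ≈ 1.92 × 10⁶ mm⁴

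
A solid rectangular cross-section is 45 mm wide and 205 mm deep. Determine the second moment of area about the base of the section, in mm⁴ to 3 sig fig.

I_base ≈ 1.29 × 10⁸ mm⁴

The section: 45 × 205, A = 9 225 mm², y = 102.5 mm, Ī = 32 306 719 mm⁴.
Transfer it to a horizontal axis along the bottom face using Ī + A·d² with d = y − 0:
  the section: d = 102.5 mm → contributes +129 226 875 mm⁴
Total I = 129 226 875 mm⁴.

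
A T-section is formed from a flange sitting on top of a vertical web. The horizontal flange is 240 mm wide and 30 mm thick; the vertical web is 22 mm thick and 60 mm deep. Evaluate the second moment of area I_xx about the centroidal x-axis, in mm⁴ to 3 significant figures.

Break the section into simple shapes (no overlaps), measuring from the bottom-left corner of the bounding box.
Flange: 240 × 30, A = 7 200 mm², y = 75 mm, Ī = 540 000 mm⁴.
Web: 22 × 60, A = 1 320 mm², y = 30 mm, Ī = 396 000 mm⁴.
Centroid: ȳ = ΣA·y / ΣA = 68.028 mm.
Transfer each piece to the centroidal x-axis using Ī + A·d² with d = y − 68.028:
  flange: d = 6.9718 mm → contributes +889 966 mm⁴
  web: d = -38.028 mm → contributes +2 304 907 mm⁴
Total I = 3 194 873 mm⁴.

I_xx ≈ 3.19 × 10⁶ mm⁴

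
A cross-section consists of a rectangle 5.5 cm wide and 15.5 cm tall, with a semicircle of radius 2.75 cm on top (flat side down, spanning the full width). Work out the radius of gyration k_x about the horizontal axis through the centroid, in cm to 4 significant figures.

k_x ≈ 5.116 cm

Break the section into simple shapes (no overlaps), measuring from the bottom-left corner of the bounding box.
Rectangular body: 5.5 × 15.5, A = 85.25 cm², y = 7.75 cm, Ī = 1706.78 cm⁴.
Semicircular cap: semicircle r = 2.75, A = 11.8791 cm², y = 16.6671 cm, Ī = 6.27715 cm⁴.
Centroid: ȳ = ΣA·y / ΣA = 8.84059 cm.
Transfer each piece to the horizontal axis through the centroid using Ī + A·d² with d = y − 8.84059:
  rectangular body: d = -1.09059 cm → contributes +1808.17 cm⁴
  semicircular cap: d = 7.82655 cm → contributes +733.932 cm⁴
Total I = 2542.1 cm⁴.
Radius of gyration: k = √(I/A) = √(2542.1 / 97.1291) = 5.1159 cm.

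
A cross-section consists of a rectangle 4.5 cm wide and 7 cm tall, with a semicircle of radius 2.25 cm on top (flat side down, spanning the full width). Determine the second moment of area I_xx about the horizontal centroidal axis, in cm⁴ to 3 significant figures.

Split into non-overlapping primitives; take the origin at the lower-left of the bounding box.
Rectangular body: 4.5 × 7, A = 31.5 cm², y = 3.5 cm, Ī = 128.63 cm⁴.
Semicircular cap: semicircle r = 2.25, A = 7.9522 cm², y = 7.9549 cm, Ī = 2.813 cm⁴.
Centroid: ȳ = ΣA·y / ΣA = 4.398 cm.
Transfer each piece to the horizontal centroidal axis using Ī + A·d² with d = y − 4.398:
  rectangular body: d = -0.89796 cm → contributes +154.02 cm⁴
  semicircular cap: d = 3.557 cm → contributes +103.42 cm⁴
Total I = 257.45 cm⁴.

I_xx ≈ 257 cm⁴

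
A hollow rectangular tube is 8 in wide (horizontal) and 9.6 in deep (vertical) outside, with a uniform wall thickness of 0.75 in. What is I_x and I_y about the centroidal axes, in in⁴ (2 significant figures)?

I_x ≈ 300 in⁴, I_y ≈ 220 in⁴

Split into non-overlapping primitives; take the origin at the lower-left of the bounding box.
Outer rectangle: 8 × 9.6, A = 76.8 in², y = 4.8 in, Ī = 589.8 in⁴.
Inner void (subtracted): 6.5 × 8.1, A = 52.65 in², y = 4.8 in, Ī = 287.9 in⁴.
By symmetry the centroid is at mid-height, ȳ = 4.8 in.
All pieces are centred on the centroidal x-axis, so I = ΣĪ (holes subtracted) = 302 in⁴.
Repeating about the centroidal y-axis gives I_y = 224.2 in⁴.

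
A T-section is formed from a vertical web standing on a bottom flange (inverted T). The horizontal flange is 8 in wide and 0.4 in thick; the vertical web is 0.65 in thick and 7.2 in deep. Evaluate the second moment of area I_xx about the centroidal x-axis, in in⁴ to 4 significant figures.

Break the section into simple shapes (no overlaps), measuring from the bottom-left corner of the bounding box.
Flange: 8 × 0.4, A = 3.2 in², y = 0.2 in, Ī = 0.0426667 in⁴.
Web: 0.65 × 7.2, A = 4.68 in², y = 4 in, Ī = 20.2176 in⁴.
Centroid: ȳ = ΣA·y / ΣA = 2.45685 in.
Transfer each piece to the centroidal x-axis using Ī + A·d² with d = y − 2.45685:
  flange: d = -2.25685 in → contributes +16.3415 in⁴
  web: d = 1.54315 in → contributes +31.3621 in⁴
Total I = 47.7036 in⁴.

I_xx ≈ 47.70 in⁴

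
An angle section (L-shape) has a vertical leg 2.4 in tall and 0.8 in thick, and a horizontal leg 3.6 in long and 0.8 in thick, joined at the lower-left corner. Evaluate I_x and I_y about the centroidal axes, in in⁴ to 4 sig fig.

Break the section into simple shapes (no overlaps), measuring from the bottom-left corner of the bounding box.
Vertical leg: 0.8 × 2.4, A = 1.92 in², y = 1.2 in, Ī = 0.9216 in⁴.
Horizontal leg (remainder): 2.8 × 0.8, A = 2.24 in², y = 0.4 in, Ī = 0.119467 in⁴.
Centroid: ȳ = ΣA·y / ΣA = 0.769231 in.
Transfer each piece to the centroidal x-axis using Ī + A·d² with d = y − 0.769231:
  vertical leg: d = 0.430769 in → contributes +1.27788 in⁴
  horizontal leg (remainder): d = -0.369231 in → contributes +0.424849 in⁴
Total I = 1.70273 in⁴.
For the y-axis: x̄ = 1.36923 in.
Repeating about the centroidal y-axis gives I_y = 4.91553 in⁴.

I_x ≈ 1.703 in⁴, I_y ≈ 4.916 in⁴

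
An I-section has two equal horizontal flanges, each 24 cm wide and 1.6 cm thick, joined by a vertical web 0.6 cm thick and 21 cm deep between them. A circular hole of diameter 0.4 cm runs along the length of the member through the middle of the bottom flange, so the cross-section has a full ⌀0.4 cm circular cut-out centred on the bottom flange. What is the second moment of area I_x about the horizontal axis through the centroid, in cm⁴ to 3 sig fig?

I_x ≈ 1.03 × 10⁴ cm⁴

Break the section into simple shapes (no overlaps), measuring from the bottom-left corner of the bounding box.
Bottom flange: 24 × 1.6, A = 38.4 cm², y = 0.8 cm, Ī = 8.192 cm⁴.
Web: 0.6 × 21, A = 12.6 cm², y = 12.1 cm, Ī = 463.05 cm⁴.
Top flange: 24 × 1.6, A = 38.4 cm², y = 23.4 cm, Ī = 8.192 cm⁴.
Hole (subtracted): ⌀0.4, A = 0.12566 cm², y = 0.8 cm, Ī = 0.0012566 cm⁴.
Centroid: ȳ = ΣA·y / ΣA = 12.116 cm.
Transfer each piece to the horizontal axis through the centroid using Ī + A·d² with d = y − 12.116:
  bottom flange: d = -11.316 cm → contributes +4925.3 cm⁴
  web: d = -0.015906 cm → contributes +463.05 cm⁴
  top flange: d = 11.284 cm → contributes +4897.7 cm⁴
  hole: d = -11.316 cm → contributes −16.092 cm⁴
Total I = 10 270 cm⁴.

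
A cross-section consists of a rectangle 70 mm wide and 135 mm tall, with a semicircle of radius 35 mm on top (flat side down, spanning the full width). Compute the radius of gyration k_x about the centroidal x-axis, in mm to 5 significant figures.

k_x ≈ 47.218 mm

Decompose the section into non-overlapping parts with the origin at the bottom-left of its bounding rectangle.
Rectangular body: 70 × 135, A = 9 450 mm², y = 67.5 mm, Ī = 14 352 188 mm⁴.
Semicircular cap: semicircle r = 35, A = 1924.226 mm², y = 149.8545 mm, Ī = 164 704 mm⁴.
Centroid: ȳ = ΣA·y / ΣA = 81.43225 mm.
Transfer each piece to the centroidal x-axis using Ī + A·d² with d = y − 81.43225:
  rectangular body: d = -13.93225 mm → contributes +16 186 504 mm⁴
  semicircular cap: d = 68.42221 mm → contributes +9 173 156 mm⁴
Total I = 25 359 660 mm⁴.
Radius of gyration: k = √(I/A) = √(25 359 660 / 11374.23) = 47.21835 mm.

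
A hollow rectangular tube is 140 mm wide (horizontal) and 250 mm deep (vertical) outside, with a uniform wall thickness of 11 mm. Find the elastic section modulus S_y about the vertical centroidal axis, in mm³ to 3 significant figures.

Treat the section as a set of non-overlapping primitives; coordinates are from the bounding-box lower-left.
Outer rectangle: 140 × 250, A = 35 000 mm², x = 70 mm, Ī = 57 166 667 mm⁴.
Inner void (subtracted): 118 × 228, A = 26 904 mm², x = 70 mm, Ī = 31 217 608 mm⁴.
By symmetry the centroid is at mid-width, x̄ = 70 mm.
All pieces are centred on the vertical centroidal axis, so I = ΣĪ (holes subtracted) = 25 949 059 mm⁴.
Extreme fibre distance c = 70 mm; S = I/c = 370 701 mm³.

S_y ≈ 3.71 × 10⁵ mm³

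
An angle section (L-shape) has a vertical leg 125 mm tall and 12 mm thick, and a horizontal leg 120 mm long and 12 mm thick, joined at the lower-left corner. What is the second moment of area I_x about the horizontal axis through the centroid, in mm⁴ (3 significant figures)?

I_x ≈ 4.19 × 10⁶ mm⁴

Split into non-overlapping primitives; take the origin at the lower-left of the bounding box.
Vertical leg: 12 × 125, A = 1 500 mm², y = 62.5 mm, Ī = 1 953 125 mm⁴.
Horizontal leg (remainder): 108 × 12, A = 1 296 mm², y = 6 mm, Ī = 15 552 mm⁴.
Centroid: ȳ = ΣA·y / ΣA = 36.311 mm.
Transfer each piece to the horizontal axis through the centroid using Ī + A·d² with d = y − 36.311:
  vertical leg: d = 26.189 mm → contributes +2 981 908 mm⁴
  horizontal leg (remainder): d = -30.311 mm → contributes +1 206 273 mm⁴
Total I = 4 188 181 mm⁴.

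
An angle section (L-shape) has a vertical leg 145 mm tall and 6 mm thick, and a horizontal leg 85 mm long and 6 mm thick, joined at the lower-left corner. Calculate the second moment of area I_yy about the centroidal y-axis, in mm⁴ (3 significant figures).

I_yy ≈ 8.03 × 10⁵ mm⁴

Break the section into simple shapes (no overlaps), measuring from the bottom-left corner of the bounding box.
Vertical leg: 6 × 145, A = 870 mm², x = 3 mm, Ī = 2 610 mm⁴.
Horizontal leg (remainder): 79 × 6, A = 474 mm², x = 45.5 mm, Ī = 246 520 mm⁴.
Centroid: x̄ = ΣA·x / ΣA = 17.989 mm.
Transfer each piece to the centroidal y-axis using Ī + A·d² with d = x − 17.989:
  vertical leg: d = -14.989 mm → contributes +198 069 mm⁴
  horizontal leg (remainder): d = 27.511 mm → contributes +605 273 mm⁴
Total I = 803 342 mm⁴.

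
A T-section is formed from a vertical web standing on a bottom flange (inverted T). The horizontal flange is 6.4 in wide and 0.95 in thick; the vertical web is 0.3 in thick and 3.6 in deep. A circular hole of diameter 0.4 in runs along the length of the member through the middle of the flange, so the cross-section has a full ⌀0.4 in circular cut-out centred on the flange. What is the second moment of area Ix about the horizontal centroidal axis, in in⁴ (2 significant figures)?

Ix ≈ 6.4 in⁴

Decompose the section into non-overlapping parts with the origin at the bottom-left of its bounding rectangle.
Flange: 6.4 × 0.95, A = 6.08 in², y = 0.475 in, Ī = 0.4573 in⁴.
Web: 0.3 × 3.6, A = 1.08 in², y = 2.75 in, Ī = 1.166 in⁴.
Hole (subtracted): ⌀0.4, A = 0.1257 in², y = 0.475 in, Ī = 0.001257 in⁴.
Centroid: ȳ = ΣA·y / ΣA = 0.8243 in.
Transfer each piece to the horizontal centroidal axis using Ī + A·d² with d = y − 0.8243:
  flange: d = -0.3493 in → contributes +1.199 in⁴
  web: d = 1.926 in → contributes +5.171 in⁴
  hole: d = -0.3493 in → contributes −0.01659 in⁴
Total I = 6.354 in⁴.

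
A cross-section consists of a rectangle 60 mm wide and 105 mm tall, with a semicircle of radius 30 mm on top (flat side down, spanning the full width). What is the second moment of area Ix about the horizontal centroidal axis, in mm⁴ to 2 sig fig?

Ix ≈ 1.1 × 10⁷ mm⁴

Decompose the section into non-overlapping parts with the origin at the bottom-left of its bounding rectangle.
Rectangular body: 60 × 105, A = 6 300 mm², y = 52.5 mm, Ī = 5 788 125 mm⁴.
Semicircular cap: semicircle r = 30, A = 1 414 mm², y = 117.7 mm, Ī = 88 903 mm⁴.
Centroid: ȳ = ΣA·y / ΣA = 64.46 mm.
Transfer each piece to the horizontal centroidal axis using Ī + A·d² with d = y − 64.46:
  rectangular body: d = -11.96 mm → contributes +6 688 585 mm⁴
  semicircular cap: d = 53.28 mm → contributes +4 101 659 mm⁴
Total I = 10 790 245 mm⁴.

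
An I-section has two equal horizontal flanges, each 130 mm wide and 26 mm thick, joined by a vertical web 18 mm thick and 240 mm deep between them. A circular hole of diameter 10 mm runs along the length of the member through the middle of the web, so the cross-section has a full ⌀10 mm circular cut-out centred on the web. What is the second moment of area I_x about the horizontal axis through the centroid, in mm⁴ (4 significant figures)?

I_x ≈ 1.407 × 10⁸ mm⁴

Split into non-overlapping primitives; take the origin at the lower-left of the bounding box.
Bottom flange: 130 × 26, A = 3 380 mm², y = 13 mm, Ī = 190 407 mm⁴.
Web: 18 × 240, A = 4 320 mm², y = 146 mm, Ī = 20 736 000 mm⁴.
Top flange: 130 × 26, A = 3 380 mm², y = 279 mm, Ī = 190 407 mm⁴.
Hole (subtracted): ⌀10, A = 78.5398 mm², y = 146 mm, Ī = 490.874 mm⁴.
By symmetry the centroid is at mid-height, ȳ = 146 mm.
Transfer each piece to the horizontal axis through the centroid using Ī + A·d² with d = y − 146:
  bottom flange: d = -133 mm → contributes +59 979 227 mm⁴
  web: d = 0 mm → contributes +20 736 000 mm⁴
  top flange: d = 133 mm → contributes +59 979 227 mm⁴
  hole: d = 0 mm → contributes −490.874 mm⁴
Total I = 140 693 962 mm⁴.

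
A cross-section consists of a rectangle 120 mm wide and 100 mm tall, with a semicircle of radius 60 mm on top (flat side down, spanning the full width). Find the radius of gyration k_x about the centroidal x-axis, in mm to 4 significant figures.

k_x ≈ 43.44 mm

Treat the section as a set of non-overlapping primitives; coordinates are from the bounding-box lower-left.
Rectangular body: 120 × 100, A = 12 000 mm², y = 50 mm, Ī = 10 000 000 mm⁴.
Semicircular cap: semicircle r = 60, A = 5654.87 mm², y = 125.465 mm, Ī = 1 422 450 mm⁴.
Centroid: ȳ = ΣA·y / ΣA = 74.1714 mm.
Transfer each piece to the centroidal x-axis using Ī + A·d² with d = y − 74.1714:
  rectangular body: d = -24.1714 mm → contributes +17 011 095 mm⁴
  semicircular cap: d = 51.2934 mm → contributes +16 300 456 mm⁴
Total I = 33 311 551 mm⁴.
Radius of gyration: k = √(I/A) = √(33 311 551 / 17654.9) = 43.4375 mm.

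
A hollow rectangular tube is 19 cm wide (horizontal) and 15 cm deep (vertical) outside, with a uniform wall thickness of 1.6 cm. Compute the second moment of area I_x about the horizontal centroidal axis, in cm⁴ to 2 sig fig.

Break the section into simple shapes (no overlaps), measuring from the bottom-left corner of the bounding box.
Outer rectangle: 19 × 15, A = 285 cm², y = 7.5 cm, Ī = 5 344 cm⁴.
Inner void (subtracted): 15.8 × 11.8, A = 186.4 cm², y = 7.5 cm, Ī = 2 163 cm⁴.
By symmetry the centroid is at mid-height, ȳ = 7.5 cm.
All pieces are centred on the horizontal centroidal axis, so I = ΣĪ (holes subtracted) = 3 180 cm⁴.

I_x ≈ 3200 cm⁴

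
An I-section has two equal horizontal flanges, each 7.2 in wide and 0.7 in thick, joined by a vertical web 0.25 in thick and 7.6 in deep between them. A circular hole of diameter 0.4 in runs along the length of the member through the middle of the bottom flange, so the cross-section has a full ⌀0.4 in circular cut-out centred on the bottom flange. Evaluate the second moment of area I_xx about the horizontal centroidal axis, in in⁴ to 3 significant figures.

I_xx ≈ 181 in⁴

Decompose the section into non-overlapping parts with the origin at the bottom-left of its bounding rectangle.
Bottom flange: 7.2 × 0.7, A = 5.04 in², y = 0.35 in, Ī = 0.2058 in⁴.
Web: 0.25 × 7.6, A = 1.9 in², y = 4.5 in, Ī = 9.1453 in⁴.
Top flange: 7.2 × 0.7, A = 5.04 in², y = 8.65 in, Ī = 0.2058 in⁴.
Hole (subtracted): ⌀0.4, A = 0.12566 in², y = 0.35 in, Ī = 0.0012566 in⁴.
Centroid: ȳ = ΣA·y / ΣA = 4.544 in.
Transfer each piece to the horizontal centroidal axis using Ī + A·d² with d = y − 4.544:
  bottom flange: d = -4.194 in → contributes +88.857 in⁴
  web: d = -0.043993 in → contributes +9.149 in⁴
  top flange: d = 4.106 in → contributes +85.177 in⁴
  hole: d = -4.194 in → contributes −2.2116 in⁴
Total I = 180.97 in⁴.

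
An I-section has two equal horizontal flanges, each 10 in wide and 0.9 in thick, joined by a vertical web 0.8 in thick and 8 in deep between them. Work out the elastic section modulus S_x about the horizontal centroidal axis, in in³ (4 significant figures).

S_x ≈ 79.96 in³

Decompose the section into non-overlapping parts with the origin at the bottom-left of its bounding rectangle.
Bottom flange: 10 × 0.9, A = 9 in², y = 0.45 in, Ī = 0.6075 in⁴.
Web: 0.8 × 8, A = 6.4 in², y = 4.9 in, Ī = 34.1333 in⁴.
Top flange: 10 × 0.9, A = 9 in², y = 9.35 in, Ī = 0.6075 in⁴.
By symmetry the centroid is at mid-height, ȳ = 4.9 in.
Transfer each piece to the horizontal centroidal axis using Ī + A·d² with d = y − 4.9:
  bottom flange: d = -4.45 in → contributes +178.83 in⁴
  web: d = 0 in → contributes +34.1333 in⁴
  top flange: d = 4.45 in → contributes +178.83 in⁴
Total I = 391.793 in⁴.
Extreme fibre distance c = 4.9 in; S = I/c = 79.9578 in³.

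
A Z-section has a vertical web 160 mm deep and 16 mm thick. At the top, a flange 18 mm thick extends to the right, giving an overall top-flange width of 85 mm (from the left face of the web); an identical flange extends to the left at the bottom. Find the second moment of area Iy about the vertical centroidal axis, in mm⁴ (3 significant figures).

Iy ≈ 5.53 × 10⁶ mm⁴

Decompose the section into non-overlapping parts with the origin at the bottom-left of its bounding rectangle.
Web: 16 × 160, A = 2 560 mm², x = 77 mm, Ī = 54 613 mm⁴.
Top flange (beyond web): 69 × 18, A = 1 242 mm², x = 119.5 mm, Ī = 492 764 mm⁴.
Bottom flange (beyond web): 69 × 18, A = 1 242 mm², x = 34.5 mm, Ī = 492 764 mm⁴.
Centroid: x̄ = ΣA·x / ΣA = 77 mm.
Transfer each piece to the vertical centroidal axis using Ī + A·d² with d = x − 77:
  web: d = 0 mm → contributes +54 613 mm⁴
  top flange (beyond web): d = 42.5 mm → contributes +2 736 126 mm⁴
  bottom flange (beyond web): d = -42.5 mm → contributes +2 736 126 mm⁴
Total I = 5 526 865 mm⁴.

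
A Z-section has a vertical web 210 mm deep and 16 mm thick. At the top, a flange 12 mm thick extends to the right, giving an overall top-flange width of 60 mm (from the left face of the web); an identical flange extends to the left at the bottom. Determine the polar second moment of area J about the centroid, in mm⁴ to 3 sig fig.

J ≈ 2.39 × 10⁷ mm⁴

Split into non-overlapping primitives; take the origin at the lower-left of the bounding box.
Web: 16 × 210, A = 3 360 mm², y = 105 mm, Ī = 12 348 000 mm⁴.
Top flange (beyond web): 44 × 12, A = 528 mm², y = 204 mm, Ī = 6 336 mm⁴.
Bottom flange (beyond web): 44 × 12, A = 528 mm², y = 6 mm, Ī = 6 336 mm⁴.
Centroid: ȳ = ΣA·y / ΣA = 105 mm.
Transfer each piece to the centroidal x-axis using Ī + A·d² with d = y − 105:
  web: d = 0 mm → contributes +12 348 000 mm⁴
  top flange (beyond web): d = 99 mm → contributes +5 181 264 mm⁴
  bottom flange (beyond web): d = -99 mm → contributes +5 181 264 mm⁴
Total I = 22 710 528 mm⁴.
For the y-axis: x̄ = 52 mm.
Repeating about the centroidal y-axis gives I_y = 1 192 448 mm⁴.
Polar second moment: J = I_x + I_y = 23 902 976 mm⁴.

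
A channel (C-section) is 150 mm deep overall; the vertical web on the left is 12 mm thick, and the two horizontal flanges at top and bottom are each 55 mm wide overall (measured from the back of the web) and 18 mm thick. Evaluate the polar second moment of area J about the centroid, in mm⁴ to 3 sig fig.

Decompose the section into non-overlapping parts with the origin at the bottom-left of its bounding rectangle.
Web: 12 × 150, A = 1 800 mm², y = 75 mm, Ī = 3 375 000 mm⁴.
Top flange (beyond web): 43 × 18, A = 774 mm², y = 141 mm, Ī = 20 898 mm⁴.
Bottom flange (beyond web): 43 × 18, A = 774 mm², y = 9 mm, Ī = 20 898 mm⁴.
By symmetry the centroid is at mid-height, ȳ = 75 mm.
Transfer each piece to the centroidal x-axis using Ī + A·d² with d = y − 75:
  web: d = 0 mm → contributes +3 375 000 mm⁴
  top flange (beyond web): d = 66 mm → contributes +3 392 442 mm⁴
  bottom flange (beyond web): d = -66 mm → contributes +3 392 442 mm⁴
Total I = 10 159 884 mm⁴.
For the y-axis: x̄ = 18.715 mm.
Repeating about the centroidal y-axis gives I_y = 889 516 mm⁴.
Polar second moment: J = I_x + I_y = 11 049 400 mm⁴.

J ≈ 1.10 × 10⁷ mm⁴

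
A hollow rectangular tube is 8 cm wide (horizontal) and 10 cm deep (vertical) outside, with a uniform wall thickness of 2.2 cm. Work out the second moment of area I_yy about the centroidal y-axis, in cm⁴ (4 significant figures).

Break the section into simple shapes (no overlaps), measuring from the bottom-left corner of the bounding box.
Outer rectangle: 8 × 10, A = 80 cm², x = 4 cm, Ī = 426.667 cm⁴.
Inner void (subtracted): 3.6 × 5.6, A = 20.16 cm², x = 4 cm, Ī = 21.7728 cm⁴.
By symmetry the centroid is at mid-width, x̄ = 4 cm.
All pieces are centred on the centroidal y-axis, so I = ΣĪ (holes subtracted) = 404.894 cm⁴.

I_yy ≈ 404.9 cm⁴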